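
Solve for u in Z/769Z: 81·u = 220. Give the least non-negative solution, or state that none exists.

gcd(81, 769) = 1, so a unique solution mod 769 exists.
81⁻¹ ≡ 19 (mod 769).
u ≡ 19·220 ≡ 335 (mod 769).

335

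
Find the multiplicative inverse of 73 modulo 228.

25

228 = 3×73 + 9
73 = 8×9 + 1
9 = 9×1 + 0
gcd(73, 228) = 1, so the inverse exists.
Back-substitute for 1:
1 = 1×73 − 8×9
  = −8×228 + 25×73
So 73⁻¹ ≡ 25 (mod 228).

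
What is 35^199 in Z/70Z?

35^1 ≡ 35 (mod 70)
35^2 ≡ 35^2 = 1225 ≡ 35 (mod 70)
35^4 ≡ 35^2 = 1225 ≡ 35 (mod 70)
35^8 ≡ 35^2 = 1225 ≡ 35 (mod 70)
35^16 ≡ 35^2 = 1225 ≡ 35 (mod 70)
35^32 ≡ 35^2 = 1225 ≡ 35 (mod 70)
35^64 ≡ 35^2 = 1225 ≡ 35 (mod 70)
35^128 ≡ 35^2 = 1225 ≡ 35 (mod 70)
35^199 = 35^128 · 35^64 · 35^4 · 35^2 · 35^1 ≡ 35 · 35 · 35 · 35 · 35 (mod 70).
Accumulate the product:
35 · 35 = 1225 ≡ 35
35 · 35 = 1225 ≡ 35
35 · 35 = 1225 ≡ 35
35 · 35 = 1225 ≡ 35

35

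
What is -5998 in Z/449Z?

-5998 = -14*449 + 288, so -5998 ≡ 288 (mod 449).

288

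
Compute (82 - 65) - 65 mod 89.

82 - 65 = 17
17 - 65 = -48 ≡ 41 (mod 89)

41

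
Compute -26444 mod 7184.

-26444 = -4*7184 + 2292, so -26444 ≡ 2292 (mod 7184).

2292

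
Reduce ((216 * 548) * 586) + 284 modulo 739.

216 * 548 = 118368 ≡ 128 (mod 739)
128 * 586 = 75008 ≡ 369 (mod 739)
369 + 284 = 653

653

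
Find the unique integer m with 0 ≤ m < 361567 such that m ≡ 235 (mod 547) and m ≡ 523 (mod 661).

132062

547⁻¹ mod 661: 547·632 ≡ 1 (mod 661), so 547⁻¹ ≡ 632.
m = 235 + 547·((523 − 235)·632 mod 661) = 235 + 547·241 = 132062.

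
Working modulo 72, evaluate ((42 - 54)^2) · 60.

42 - 54 = -12 ≡ 60 (mod 72)
(60)^2 ≡ 0 (mod 72)
0 · 60 = 0

0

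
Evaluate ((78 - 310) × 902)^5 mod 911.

334

78 - 310 = -232 ≡ 679 (mod 911)
679 × 902 = 612458 ≡ 266 (mod 911)
(266)^5 ≡ 334 (mod 911)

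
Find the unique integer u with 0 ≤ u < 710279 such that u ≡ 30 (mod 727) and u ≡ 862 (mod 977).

327180

727⁻¹ mod 977: 727*637 ≡ 1 (mod 977), so 727⁻¹ ≡ 637.
u = 30 + 727*((862 − 30)*637 mod 977) = 30 + 727*450 = 327180.
Check: 327180 mod 727 = 30, 327180 mod 977 = 862. ✓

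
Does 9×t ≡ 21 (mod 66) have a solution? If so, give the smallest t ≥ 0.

17

gcd(9, 66) = 3, and 3 | 21, so solutions exist.
Divide through by 3: 3×t = 7 (mod 22).
3⁻¹ ≡ 15 (mod 22).
t ≡ 15×7 ≡ 17 (mod 22).
The smallest non-negative solution is t = 17.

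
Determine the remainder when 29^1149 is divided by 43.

By square-and-multiply:
1149 in binary is 10001111101, i.e. 1149 = 1024 + 64 + 32 + 16 + 8 + 4 + 1.
29^1 ≡ 29 (mod 43)
29^2 ≡ 29^2 = 841 ≡ 24 (mod 43)
29^4 ≡ 24^2 = 576 ≡ 17 (mod 43)
29^8 ≡ 17^2 = 289 ≡ 31 (mod 43)
29^16 ≡ 31^2 = 961 ≡ 15 (mod 43)
29^32 ≡ 15^2 = 225 ≡ 10 (mod 43)
29^64 ≡ 10^2 = 100 ≡ 14 (mod 43)
29^128 ≡ 14^2 = 196 ≡ 24 (mod 43)
29^256 ≡ 24^2 = 576 ≡ 17 (mod 43)
29^512 ≡ 17^2 = 289 ≡ 31 (mod 43)
29^1024 ≡ 31^2 = 961 ≡ 15 (mod 43)
29^1149 = 29^1024 * 29^64 * 29^32 * 29^16 * 29^8 * 29^4 * 29^1 ≡ 15 * 14 * 10 * 15 * 31 * 17 * 29 (mod 43).
Accumulate the product:
15 * 14 = 210 ≡ 38
38 * 10 = 380 ≡ 36
36 * 15 = 540 ≡ 24
24 * 31 = 744 ≡ 13
13 * 17 = 221 ≡ 6
6 * 29 = 174 ≡ 2

2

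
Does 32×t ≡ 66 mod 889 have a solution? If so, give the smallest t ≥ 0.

gcd(32, 889) = 1, so a unique solution mod 889 exists.
32⁻¹ ≡ 639 (mod 889).
t ≡ 639×66 ≡ 391 (mod 889).

391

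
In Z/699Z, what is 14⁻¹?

50

By the extended Euclidean algorithm:
699 = 49×14 + 13
14 = 1×13 + 1
13 = 13×1 + 0
gcd(14, 699) = 1, so the inverse exists.
Back-substitute for 1:
1 = 1×14 − 1×13
  = −1×699 + 50×14
So 14⁻¹ ≡ 50 (mod 699).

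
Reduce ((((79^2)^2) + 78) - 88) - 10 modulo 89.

12

(79)^2 ≡ 11 (mod 89)
(11)^2 ≡ 32 (mod 89)
32 + 78 = 110 ≡ 21 (mod 89)
21 - 88 = -67 ≡ 22 (mod 89)
22 - 10 = 12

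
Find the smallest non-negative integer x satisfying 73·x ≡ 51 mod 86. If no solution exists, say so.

49

gcd(73, 86) = 1, so a unique solution mod 86 exists.
73⁻¹ ≡ 33 (mod 86).
x ≡ 33·51 ≡ 49 (mod 86).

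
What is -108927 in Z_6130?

-108927 = -18×6130 + 1413, so -108927 ≡ 1413 (mod 6130).

1413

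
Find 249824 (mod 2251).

2214

249824 = 110×2251 + 2214, so 249824 ≡ 2214 (mod 2251).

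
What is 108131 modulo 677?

488

108131 = 159×677 + 488, so 108131 ≡ 488 (mod 677).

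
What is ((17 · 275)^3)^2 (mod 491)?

195

17 · 275 = 4675 ≡ 256 (mod 491)
(256)^3 ≡ 237 (mod 491)
(237)^2 ≡ 195 (mod 491)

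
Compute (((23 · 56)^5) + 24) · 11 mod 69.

11

23 · 56 = 1288 ≡ 46 (mod 69)
(46)^5 ≡ 46 (mod 69)
46 + 24 = 70 ≡ 1 (mod 69)
1 · 11 = 11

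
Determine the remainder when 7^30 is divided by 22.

30 in binary is 11110, i.e. 30 = 16 + 8 + 4 + 2.
7^1 ≡ 7 (mod 22)
7^2 ≡ 7^2 = 49 ≡ 5 (mod 22)
7^4 ≡ 5^2 = 25 ≡ 3 (mod 22)
7^8 ≡ 3^2 = 9 (mod 22)
7^16 ≡ 9^2 = 81 ≡ 15 (mod 22)
7^30 = 7^16 × 7^8 × 7^4 × 7^2 ≡ 15 × 9 × 3 × 5 (mod 22).
Accumulate the product:
15 × 9 = 135 ≡ 3
3 × 3 = 9
9 × 5 = 45 ≡ 1

1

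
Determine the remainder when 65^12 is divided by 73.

1

Using repeated squaring:
65^1 ≡ 65 (mod 73)
65^2 ≡ 65^2 = 4225 ≡ 64 (mod 73)
65^4 ≡ 64^2 = 4096 ≡ 8 (mod 73)
65^8 ≡ 8^2 = 64 (mod 73)
65^12 = 65^8 * 65^4 ≡ 64 * 8 (mod 73).
64 * 8 = 512 ≡ 1 (mod 73).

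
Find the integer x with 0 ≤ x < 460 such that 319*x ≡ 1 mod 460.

By the extended Euclidean algorithm:
460 = 1*319 + 141
319 = 2*141 + 37
141 = 3*37 + 30
37 = 1*30 + 7
30 = 4*7 + 2
7 = 3*2 + 1
2 = 2*1 + 0
gcd(319, 460) = 1, so the inverse exists.
Back-substitute for 1:
1 = 1*7 − 3*2
  = −3*30 + 13*7
  = 13*37 − 16*30
  = −16*141 + 61*37
  = 61*319 − 138*141
  = −138*460 + 199*319
So 319⁻¹ ≡ 199 (mod 460).

199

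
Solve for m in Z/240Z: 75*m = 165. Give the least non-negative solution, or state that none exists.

15

gcd(75, 240) = 15, and 15 | 165, so solutions exist.
Divide through by 15: 5*m ≡ 11 (mod 16).
5⁻¹ ≡ 13 (mod 16).
m ≡ 13*11 ≡ 15 (mod 16).
The smallest non-negative solution is m = 15.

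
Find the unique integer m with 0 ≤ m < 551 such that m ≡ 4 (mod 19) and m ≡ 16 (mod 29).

19⁻¹ mod 29: 19*26 ≡ 1 (mod 29), so 19⁻¹ ≡ 26.
m = 4 + 19*((16 − 4)*26 mod 29) = 4 + 19*22 = 422.
Check: 422 mod 19 = 4, 422 mod 29 = 16. ✓

422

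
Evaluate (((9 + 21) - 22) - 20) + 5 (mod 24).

9 + 21 = 30 ≡ 6 (mod 24)
6 - 22 = -16 ≡ 8 (mod 24)
8 - 20 = -12 ≡ 12 (mod 24)
12 + 5 = 17

17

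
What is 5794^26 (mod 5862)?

4264

26 in binary is 11010, i.e. 26 = 16 + 8 + 2.
5794^1 ≡ 5794 (mod 5862)
5794^2 ≡ 5794^2 = 33570436 ≡ 4624 (mod 5862)
5794^4 ≡ 4624^2 = 21381376 ≡ 2662 (mod 5862)
5794^8 ≡ 2662^2 = 7086244 ≡ 4948 (mod 5862)
5794^16 ≡ 4948^2 = 24482704 ≡ 2992 (mod 5862)
5794^26 = 5794^16 * 5794^8 * 5794^2 ≡ 2992 * 4948 * 4624 (mod 5862).
Accumulate the product:
2992 * 4948 = 14804416 ≡ 2866
2866 * 4624 = 13252384 ≡ 4264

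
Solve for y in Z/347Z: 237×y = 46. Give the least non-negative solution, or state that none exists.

151

gcd(237, 347) = 1, so a unique solution mod 347 exists.
237⁻¹ ≡ 41 (mod 347).
y ≡ 41×46 ≡ 151 (mod 347).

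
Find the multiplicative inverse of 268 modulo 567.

567 = 2·268 + 31
268 = 8·31 + 20
31 = 1·20 + 11
20 = 1·11 + 9
11 = 1·9 + 2
9 = 4·2 + 1
2 = 2·1 + 0
gcd(268, 567) = 1, so the inverse exists.
Back-substitute for 1:
1 = 1·9 − 4·2
  = −4·11 + 5·9
  = 5·20 − 9·11
  = −9·31 + 14·20
  = 14·268 − 121·31
  = −121·567 + 256·268
So 268⁻¹ ≡ 256 (mod 567).

256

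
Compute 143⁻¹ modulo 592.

Run the extended Euclidean algorithm:
592 = 4×143 + 20
143 = 7×20 + 3
20 = 6×3 + 2
3 = 1×2 + 1
2 = 2×1 + 0
gcd(143, 592) = 1, so the inverse exists.
Bézout: 1 = −50×592 + 207×143.
So 143⁻¹ ≡ 207 (mod 592).

207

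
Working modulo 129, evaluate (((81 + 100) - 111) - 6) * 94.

81 + 100 = 181 ≡ 52 (mod 129)
52 - 111 = -59 ≡ 70 (mod 129)
70 - 6 = 64
64 * 94 = 6016 ≡ 82 (mod 129)

82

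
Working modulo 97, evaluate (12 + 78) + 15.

12 + 78 = 90
90 + 15 = 105 ≡ 8 (mod 97)

8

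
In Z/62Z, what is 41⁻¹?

By the extended Euclidean algorithm:
62 = 1·41 + 21
41 = 1·21 + 20
21 = 1·20 + 1
20 = 20·1 + 0
gcd(41, 62) = 1, so the inverse exists.
Bézout: 1 = 2·62 − 3·41.
So 41⁻¹ ≡ −3 ≡ 59 (mod 62).

59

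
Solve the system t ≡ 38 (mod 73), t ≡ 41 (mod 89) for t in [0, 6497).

73⁻¹ mod 89: 73*50 ≡ 1 (mod 89), so 73⁻¹ ≡ 50.
t = 38 + 73*((41 − 38)*50 mod 89) = 38 + 73*61 = 4491.

4491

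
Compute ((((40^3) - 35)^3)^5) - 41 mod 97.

86

(40)^3 ≡ 77 (mod 97)
77 - 35 = 42
(42)^3 ≡ 77 (mod 97)
(77)^5 ≡ 30 (mod 97)
30 - 41 = -11 ≡ 86 (mod 97)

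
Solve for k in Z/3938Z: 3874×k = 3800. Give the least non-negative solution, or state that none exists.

679

gcd(3874, 3938) = 2, and 2 | 3800, so solutions exist.
Divide through by 2: 1937×k ≡ 1900 mod 1969.
1937⁻¹ ≡ 1046 (mod 1969).
k ≡ 1046×1900 ≡ 679 (mod 1969).
The smallest non-negative solution is k = 679.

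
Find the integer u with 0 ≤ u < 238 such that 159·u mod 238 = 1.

238 = 1×159 + 79
159 = 2×79 + 1
79 = 79×1 + 0
gcd(159, 238) = 1, so the inverse exists.
Back-substitute for 1:
1 = 1×159 − 2×79
  = −2×238 + 3×159
So 159⁻¹ ≡ 3 (mod 238).

3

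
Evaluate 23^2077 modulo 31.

29

23^1 ≡ 23 (mod 31)
23^2 ≡ 23^2 = 529 ≡ 2 (mod 31)
23^4 ≡ 2^2 = 4 (mod 31)
23^8 ≡ 4^2 = 16 (mod 31)
23^16 ≡ 16^2 = 256 ≡ 8 (mod 31)
23^32 ≡ 8^2 = 64 ≡ 2 (mod 31)
23^64 ≡ 2^2 = 4 (mod 31)
23^128 ≡ 4^2 = 16 (mod 31)
23^256 ≡ 16^2 = 256 ≡ 8 (mod 31)
23^512 ≡ 8^2 = 64 ≡ 2 (mod 31)
23^1024 ≡ 2^2 = 4 (mod 31)
23^2048 ≡ 4^2 = 16 (mod 31)
23^2077 = 23^2048 * 23^16 * 23^8 * 23^4 * 23^1 ≡ 16 * 8 * 16 * 4 * 23 (mod 31).
Accumulate the product:
16 * 8 = 128 ≡ 4
4 * 16 = 64 ≡ 2
2 * 4 = 8
8 * 23 = 184 ≡ 29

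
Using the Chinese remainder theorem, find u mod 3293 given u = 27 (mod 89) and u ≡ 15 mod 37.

1273

89⁻¹ mod 37: 89·5 ≡ 1 (mod 37), so 89⁻¹ ≡ 5.
u = 27 + 89·((15 − 27)·5 mod 37) = 27 + 89·14 = 1273.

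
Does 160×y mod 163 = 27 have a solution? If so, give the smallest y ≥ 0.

154

gcd(160, 163) = 1, so a unique solution mod 163 exists.
160⁻¹ ≡ 54 (mod 163).
y ≡ 54×27 ≡ 154 (mod 163).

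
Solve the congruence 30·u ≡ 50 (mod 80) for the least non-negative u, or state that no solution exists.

7

gcd(30, 80) = 10, and 10 | 50, so solutions exist.
Divide through by 10: 3·u mod 8 = 5.
3⁻¹ ≡ 3 (mod 8).
u ≡ 3·5 ≡ 7 (mod 8).
The smallest non-negative solution is u = 7.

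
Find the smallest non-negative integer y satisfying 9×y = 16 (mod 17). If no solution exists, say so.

gcd(9, 17) = 1, so a unique solution mod 17 exists.
9⁻¹ ≡ 2 (mod 17).
y ≡ 2×16 ≡ 15 (mod 17).

15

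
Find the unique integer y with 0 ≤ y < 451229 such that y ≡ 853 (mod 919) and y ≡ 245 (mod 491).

919⁻¹ mod 491: 919*226 ≡ 1 (mod 491), so 919⁻¹ ≡ 226.
y = 853 + 919*((245 − 853)*226 mod 491) = 853 + 919*72 = 67021.

67021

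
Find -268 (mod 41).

-268 = -7*41 + 19, so -268 ≡ 19 (mod 41).

19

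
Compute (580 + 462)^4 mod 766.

532

580 + 462 = 1042 ≡ 276 (mod 766)
(276)^4 ≡ 532 (mod 766)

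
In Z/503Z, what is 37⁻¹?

68

Apply the Euclidean algorithm and back-substitute:
503 = 13×37 + 22
37 = 1×22 + 15
22 = 1×15 + 7
15 = 2×7 + 1
7 = 7×1 + 0
gcd(37, 503) = 1, so the inverse exists.
Bézout: 1 = −5×503 + 68×37.
So 37⁻¹ ≡ 68 (mod 503).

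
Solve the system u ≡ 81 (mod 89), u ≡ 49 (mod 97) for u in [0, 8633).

437

89⁻¹ mod 97: 89×12 ≡ 1 (mod 97), so 89⁻¹ ≡ 12.
u = 81 + 89×((49 − 81)×12 mod 97) = 81 + 89×4 = 437.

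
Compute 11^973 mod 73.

62

Compute successive squares:
973 in binary is 1111001101, i.e. 973 = 512 + 256 + 128 + 64 + 8 + 4 + 1.
11^1 ≡ 11 (mod 73)
11^2 ≡ 11^2 = 121 ≡ 48 (mod 73)
11^4 ≡ 48^2 = 2304 ≡ 41 (mod 73)
11^8 ≡ 41^2 = 1681 ≡ 2 (mod 73)
11^16 ≡ 2^2 = 4 (mod 73)
11^32 ≡ 4^2 = 16 (mod 73)
11^64 ≡ 16^2 = 256 ≡ 37 (mod 73)
11^128 ≡ 37^2 = 1369 ≡ 55 (mod 73)
11^256 ≡ 55^2 = 3025 ≡ 32 (mod 73)
11^512 ≡ 32^2 = 1024 ≡ 2 (mod 73)
11^973 = 11^512 * 11^256 * 11^128 * 11^64 * 11^8 * 11^4 * 11^1 ≡ 2 * 32 * 55 * 37 * 2 * 41 * 11 (mod 73).
Accumulate the product:
2 * 32 = 64
64 * 55 = 3520 ≡ 16
16 * 37 = 592 ≡ 8
8 * 2 = 16
16 * 41 = 656 ≡ 72
72 * 11 = 792 ≡ 62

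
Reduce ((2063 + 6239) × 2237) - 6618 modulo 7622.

2063 + 6239 = 8302 ≡ 680 (mod 7622)
680 × 2237 = 1521160 ≡ 4382 (mod 7622)
4382 - 6618 = -2236 ≡ 5386 (mod 7622)

5386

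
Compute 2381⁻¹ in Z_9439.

9439 = 3·2381 + 2296
2381 = 1·2296 + 85
2296 = 27·85 + 1
85 = 85·1 + 0
gcd(2381, 9439) = 1, so the inverse exists.
Bézout: 1 = 28·9439 − 111·2381.
So 2381⁻¹ ≡ −111 ≡ 9328 (mod 9439).

9328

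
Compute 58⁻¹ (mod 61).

20

Apply the Euclidean algorithm and back-substitute:
61 = 1·58 + 3
58 = 19·3 + 1
3 = 3·1 + 0
gcd(58, 61) = 1, so the inverse exists.
Back-substitute for 1:
1 = 1·58 − 19·3
  = −19·61 + 20·58
So 58⁻¹ ≡ 20 (mod 61).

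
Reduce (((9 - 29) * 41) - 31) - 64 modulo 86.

31

9 - 29 = -20 ≡ 66 (mod 86)
66 * 41 = 2706 ≡ 40 (mod 86)
40 - 31 = 9
9 - 64 = -55 ≡ 31 (mod 86)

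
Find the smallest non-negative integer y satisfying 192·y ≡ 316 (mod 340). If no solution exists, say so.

gcd(192, 340) = 4, and 4 | 316, so solutions exist.
Divide through by 4: 48·y ≡ 79 mod 85.
48⁻¹ ≡ 62 (mod 85).
y ≡ 62·79 ≡ 53 (mod 85).
The smallest non-negative solution is y = 53.

53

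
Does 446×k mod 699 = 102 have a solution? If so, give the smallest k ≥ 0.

624

gcd(446, 699) = 1, so a unique solution mod 699 exists.
446⁻¹ ≡ 431 (mod 699).
k ≡ 431×102 ≡ 624 (mod 699).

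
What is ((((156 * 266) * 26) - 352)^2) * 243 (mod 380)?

156 * 266 = 41496 ≡ 76 (mod 380)
76 * 26 = 1976 ≡ 76 (mod 380)
76 - 352 = -276 ≡ 104 (mod 380)
(104)^2 ≡ 176 (mod 380)
176 * 243 = 42768 ≡ 208 (mod 380)

208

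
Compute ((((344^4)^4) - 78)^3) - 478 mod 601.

361

(344)^4 ≡ 115 (mod 601)
(115)^4 ≡ 9 (mod 601)
9 - 78 = -69 ≡ 532 (mod 601)
(532)^3 ≡ 238 (mod 601)
238 - 478 = -240 ≡ 361 (mod 601)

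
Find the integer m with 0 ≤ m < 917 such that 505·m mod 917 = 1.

848

By the extended Euclidean algorithm:
917 = 1×505 + 412
505 = 1×412 + 93
412 = 4×93 + 40
93 = 2×40 + 13
40 = 3×13 + 1
13 = 13×1 + 0
gcd(505, 917) = 1, so the inverse exists.
Back-substitute for 1:
1 = 1×40 − 3×13
  = −3×93 + 7×40
  = 7×412 − 31×93
  = −31×505 + 38×412
  = 38×917 − 69×505
So 505⁻¹ ≡ −69 ≡ 848 (mod 917).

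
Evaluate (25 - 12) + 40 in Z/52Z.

25 - 12 = 13
13 + 40 = 53 ≡ 1 (mod 52)

1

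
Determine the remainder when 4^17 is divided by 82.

66

Using repeated squaring:
17 in binary is 10001, i.e. 17 = 16 + 1.
4^1 ≡ 4 (mod 82)
4^2 ≡ 4^2 = 16 (mod 82)
4^4 ≡ 16^2 = 256 ≡ 10 (mod 82)
4^8 ≡ 10^2 = 100 ≡ 18 (mod 82)
4^16 ≡ 18^2 = 324 ≡ 78 (mod 82)
4^17 = 4^16 · 4^1 ≡ 78 · 4 (mod 82).
78 · 4 = 312 ≡ 66 (mod 82).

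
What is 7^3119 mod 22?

Using repeated squaring:
3119 in binary is 110000101111, i.e. 3119 = 2048 + 1024 + 32 + 8 + 4 + 2 + 1.
7^1 ≡ 7 (mod 22)
7^2 ≡ 7^2 = 49 ≡ 5 (mod 22)
7^4 ≡ 5^2 = 25 ≡ 3 (mod 22)
7^8 ≡ 3^2 = 9 (mod 22)
7^16 ≡ 9^2 = 81 ≡ 15 (mod 22)
7^32 ≡ 15^2 = 225 ≡ 5 (mod 22)
7^64 ≡ 5^2 = 25 ≡ 3 (mod 22)
7^128 ≡ 3^2 = 9 (mod 22)
7^256 ≡ 9^2 = 81 ≡ 15 (mod 22)
7^512 ≡ 15^2 = 225 ≡ 5 (mod 22)
7^1024 ≡ 5^2 = 25 ≡ 3 (mod 22)
7^2048 ≡ 3^2 = 9 (mod 22)
7^3119 = 7^2048 · 7^1024 · 7^32 · 7^8 · 7^4 · 7^2 · 7^1 ≡ 9 · 3 · 5 · 9 · 3 · 5 · 7 (mod 22).
Accumulate the product:
9 · 3 = 27 ≡ 5
5 · 5 = 25 ≡ 3
3 · 9 = 27 ≡ 5
5 · 3 = 15
15 · 5 = 75 ≡ 9
9 · 7 = 63 ≡ 19

19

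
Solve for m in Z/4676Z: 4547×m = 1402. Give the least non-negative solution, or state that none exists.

gcd(4547, 4676) = 1, so a unique solution mod 4676 exists.
4547⁻¹ ≡ 4531 (mod 4676).
m ≡ 4531×1402 ≡ 2454 (mod 4676).

2454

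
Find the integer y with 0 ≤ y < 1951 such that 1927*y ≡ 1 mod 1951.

569

Run the extended Euclidean algorithm:
1951 = 1×1927 + 24
1927 = 80×24 + 7
24 = 3×7 + 3
7 = 2×3 + 1
3 = 3×1 + 0
gcd(1927, 1951) = 1, so the inverse exists.
Bézout: 1 = −562×1951 + 569×1927.
So 1927⁻¹ ≡ 569 (mod 1951).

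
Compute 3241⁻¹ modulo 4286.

4286 = 1*3241 + 1045
3241 = 3*1045 + 106
1045 = 9*106 + 91
106 = 1*91 + 15
91 = 6*15 + 1
15 = 15*1 + 0
gcd(3241, 4286) = 1, so the inverse exists.
Back-substitute for 1:
1 = 1*91 − 6*15
  = −6*106 + 7*91
  = 7*1045 − 69*106
  = −69*3241 + 214*1045
  = 214*4286 − 283*3241
So 3241⁻¹ ≡ −283 ≡ 4003 (mod 4286).

4003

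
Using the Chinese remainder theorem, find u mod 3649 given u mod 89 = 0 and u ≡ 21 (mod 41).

267

89⁻¹ mod 41: 89×6 ≡ 1 (mod 41), so 89⁻¹ ≡ 6.
u = 0 + 89×((21 − 0)×6 mod 41) = 0 + 89×3 = 267.
Check: 267 mod 89 = 0, 267 mod 41 = 21. ✓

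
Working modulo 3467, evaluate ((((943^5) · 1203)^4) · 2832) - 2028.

(943)^5 ≡ 391 (mod 3467)
391 · 1203 = 470373 ≡ 2328 (mod 3467)
(2328)^4 ≡ 2727 (mod 3467)
2727 · 2832 = 7722864 ≡ 1855 (mod 3467)
1855 - 2028 = -173 ≡ 3294 (mod 3467)

3294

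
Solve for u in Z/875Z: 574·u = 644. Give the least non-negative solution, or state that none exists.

gcd(574, 875) = 7, and 7 | 644, so solutions exist.
Divide through by 7: 82·u ≡ 92 (mod 125).
82⁻¹ ≡ 93 (mod 125).
u ≡ 93·92 ≡ 56 (mod 125).
The smallest non-negative solution is u = 56.

56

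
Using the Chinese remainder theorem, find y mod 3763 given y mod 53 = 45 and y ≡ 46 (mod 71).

53⁻¹ mod 71: 53·67 ≡ 1 (mod 71), so 53⁻¹ ≡ 67.
y = 45 + 53·((46 − 45)·67 mod 71) = 45 + 53·67 = 3596.

3596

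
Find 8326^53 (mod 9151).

4601

53 in binary is 110101, i.e. 53 = 32 + 16 + 4 + 1.
8326^1 ≡ 8326 (mod 9151)
8326^2 ≡ 8326^2 = 69322276 ≡ 3451 (mod 9151)
8326^4 ≡ 3451^2 = 11909401 ≡ 3950 (mod 9151)
8326^8 ≡ 3950^2 = 15602500 ≡ 45 (mod 9151)
8326^16 ≡ 45^2 = 2025 (mod 9151)
8326^32 ≡ 2025^2 = 4100625 ≡ 977 (mod 9151)
8326^53 = 8326^32 * 8326^16 * 8326^4 * 8326^1 ≡ 977 * 2025 * 3950 * 8326 (mod 9151).
Accumulate the product:
977 * 2025 = 1978425 ≡ 1809
1809 * 3950 = 7145550 ≡ 7770
7770 * 8326 = 64693020 ≡ 4601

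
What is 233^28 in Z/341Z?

28 in binary is 11100, i.e. 28 = 16 + 8 + 4.
233^1 ≡ 233 (mod 341)
233^2 ≡ 233^2 = 54289 ≡ 70 (mod 341)
233^4 ≡ 70^2 = 4900 ≡ 126 (mod 341)
233^8 ≡ 126^2 = 15876 ≡ 190 (mod 341)
233^16 ≡ 190^2 = 36100 ≡ 295 (mod 341)
233^28 = 233^16 · 233^8 · 233^4 ≡ 295 · 190 · 126 (mod 341).
Accumulate the product:
295 · 190 = 56050 ≡ 126
126 · 126 = 15876 ≡ 190

190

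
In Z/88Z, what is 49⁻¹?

9

88 = 1*49 + 39
49 = 1*39 + 10
39 = 3*10 + 9
10 = 1*9 + 1
9 = 9*1 + 0
gcd(49, 88) = 1, so the inverse exists.
Bézout: 1 = −5*88 + 9*49.
So 49⁻¹ ≡ 9 (mod 88).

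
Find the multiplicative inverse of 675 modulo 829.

Run the extended Euclidean algorithm:
829 = 1×675 + 154
675 = 4×154 + 59
154 = 2×59 + 36
59 = 1×36 + 23
36 = 1×23 + 13
23 = 1×13 + 10
13 = 1×10 + 3
10 = 3×3 + 1
3 = 3×1 + 0
gcd(675, 829) = 1, so the inverse exists.
Back-substitute for 1:
1 = 1×10 − 3×3
  = −3×13 + 4×10
  = 4×23 − 7×13
  = −7×36 + 11×23
  = 11×59 − 18×36
  = −18×154 + 47×59
  = 47×675 − 206×154
  = −206×829 + 253×675
So 675⁻¹ ≡ 253 (mod 829).

253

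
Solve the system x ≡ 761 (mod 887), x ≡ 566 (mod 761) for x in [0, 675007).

887⁻¹ mod 761: 887*151 ≡ 1 (mod 761), so 887⁻¹ ≡ 151.
x = 761 + 887*((566 − 761)*151 mod 761) = 761 + 887*234 = 208319.
Check: 208319 mod 887 = 761, 208319 mod 761 = 566. ✓

208319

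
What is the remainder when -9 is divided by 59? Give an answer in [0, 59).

-9 = -1·59 + 50, so -9 ≡ 50 (mod 59).

50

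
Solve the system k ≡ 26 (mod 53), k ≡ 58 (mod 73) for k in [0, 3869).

715

53⁻¹ mod 73: 53·62 ≡ 1 (mod 73), so 53⁻¹ ≡ 62.
k = 26 + 53·((58 − 26)·62 mod 73) = 26 + 53·13 = 715.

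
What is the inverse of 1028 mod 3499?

2209

Run the extended Euclidean algorithm:
3499 = 3×1028 + 415
1028 = 2×415 + 198
415 = 2×198 + 19
198 = 10×19 + 8
19 = 2×8 + 3
8 = 2×3 + 2
3 = 1×2 + 1
2 = 2×1 + 0
gcd(1028, 3499) = 1, so the inverse exists.
Bézout: 1 = 379×3499 − 1290×1028.
So 1028⁻¹ ≡ −1290 ≡ 2209 (mod 3499).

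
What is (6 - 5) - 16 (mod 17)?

6 - 5 = 1
1 - 16 = -15 ≡ 2 (mod 17)

2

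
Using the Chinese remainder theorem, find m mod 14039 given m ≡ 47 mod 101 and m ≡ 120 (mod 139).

3178

101⁻¹ mod 139: 101·128 ≡ 1 (mod 139), so 101⁻¹ ≡ 128.
m = 47 + 101·((120 − 47)·128 mod 139) = 47 + 101·31 = 3178.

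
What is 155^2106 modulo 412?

81

2106 in binary is 100000111010, i.e. 2106 = 2048 + 32 + 16 + 8 + 2.
155^1 ≡ 155 (mod 412)
155^2 ≡ 155^2 = 24025 ≡ 129 (mod 412)
155^4 ≡ 129^2 = 16641 ≡ 161 (mod 412)
155^8 ≡ 161^2 = 25921 ≡ 377 (mod 412)
155^16 ≡ 377^2 = 142129 ≡ 401 (mod 412)
155^32 ≡ 401^2 = 160801 ≡ 121 (mod 412)
155^64 ≡ 121^2 = 14641 ≡ 221 (mod 412)
155^128 ≡ 221^2 = 48841 ≡ 225 (mod 412)
155^256 ≡ 225^2 = 50625 ≡ 361 (mod 412)
155^512 ≡ 361^2 = 130321 ≡ 129 (mod 412)
155^1024 ≡ 129^2 = 16641 ≡ 161 (mod 412)
155^2048 ≡ 161^2 = 25921 ≡ 377 (mod 412)
155^2106 = 155^2048 * 155^32 * 155^16 * 155^8 * 155^2 ≡ 377 * 121 * 401 * 377 * 129 (mod 412).
Accumulate the product:
377 * 121 = 45617 ≡ 297
297 * 401 = 119097 ≡ 29
29 * 377 = 10933 ≡ 221
221 * 129 = 28509 ≡ 81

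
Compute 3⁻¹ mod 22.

Apply the Euclidean algorithm and back-substitute:
22 = 7·3 + 1
3 = 3·1 + 0
gcd(3, 22) = 1, so the inverse exists.
Bézout: 1 = 1·22 − 7·3.
So 3⁻¹ ≡ −7 ≡ 15 (mod 22).

15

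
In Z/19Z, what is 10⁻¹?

2

By the extended Euclidean algorithm:
19 = 1×10 + 9
10 = 1×9 + 1
9 = 9×1 + 0
gcd(10, 19) = 1, so the inverse exists.
Bézout: 1 = −1×19 + 2×10.
So 10⁻¹ ≡ 2 (mod 19).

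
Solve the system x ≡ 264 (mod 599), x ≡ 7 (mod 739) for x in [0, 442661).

434539

599⁻¹ mod 739: 599*417 ≡ 1 (mod 739), so 599⁻¹ ≡ 417.
x = 264 + 599*((7 − 264)*417 mod 739) = 264 + 599*725 = 434539.
Check: 434539 mod 599 = 264, 434539 mod 739 = 7. ✓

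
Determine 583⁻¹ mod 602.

95

Run the extended Euclidean algorithm:
602 = 1×583 + 19
583 = 30×19 + 13
19 = 1×13 + 6
13 = 2×6 + 1
6 = 6×1 + 0
gcd(583, 602) = 1, so the inverse exists.
Bézout: 1 = −92×602 + 95×583.
So 583⁻¹ ≡ 95 (mod 602).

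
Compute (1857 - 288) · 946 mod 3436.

1857 - 288 = 1569
1569 · 946 = 1484274 ≡ 3358 (mod 3436)

3358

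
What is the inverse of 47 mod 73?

73 = 1*47 + 26
47 = 1*26 + 21
26 = 1*21 + 5
21 = 4*5 + 1
5 = 5*1 + 0
gcd(47, 73) = 1, so the inverse exists.
Bézout: 1 = −9*73 + 14*47.
So 47⁻¹ ≡ 14 (mod 73).

14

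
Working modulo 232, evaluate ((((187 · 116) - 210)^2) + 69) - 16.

187 · 116 = 21692 ≡ 116 (mod 232)
116 - 210 = -94 ≡ 138 (mod 232)
(138)^2 ≡ 20 (mod 232)
20 + 69 = 89
89 - 16 = 73

73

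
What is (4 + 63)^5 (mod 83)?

46

4 + 63 = 67
(67)^5 ≡ 46 (mod 83)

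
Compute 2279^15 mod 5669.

3145

Compute successive squares:
2279^1 ≡ 2279 (mod 5669)
2279^2 ≡ 2279^2 = 5193841 ≡ 1037 (mod 5669)
2279^4 ≡ 1037^2 = 1075369 ≡ 3928 (mod 5669)
2279^8 ≡ 3928^2 = 15429184 ≡ 3835 (mod 5669)
2279^15 = 2279^8 · 2279^4 · 2279^2 · 2279^1 ≡ 3835 · 3928 · 1037 · 2279 (mod 5669).
Accumulate the product:
3835 · 3928 = 15063880 ≡ 1347
1347 · 1037 = 1396839 ≡ 2265
2265 · 2279 = 5161935 ≡ 3145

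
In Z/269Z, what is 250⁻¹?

269 = 1×250 + 19
250 = 13×19 + 3
19 = 6×3 + 1
3 = 3×1 + 0
gcd(250, 269) = 1, so the inverse exists.
Bézout: 1 = 79×269 − 85×250.
So 250⁻¹ ≡ −85 ≡ 184 (mod 269).

184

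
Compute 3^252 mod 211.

Using repeated squaring:
252 in binary is 11111100, i.e. 252 = 128 + 64 + 32 + 16 + 8 + 4.
3^1 ≡ 3 (mod 211)
3^2 ≡ 3^2 = 9 (mod 211)
3^4 ≡ 9^2 = 81 (mod 211)
3^8 ≡ 81^2 = 6561 ≡ 20 (mod 211)
3^16 ≡ 20^2 = 400 ≡ 189 (mod 211)
3^32 ≡ 189^2 = 35721 ≡ 62 (mod 211)
3^64 ≡ 62^2 = 3844 ≡ 46 (mod 211)
3^128 ≡ 46^2 = 2116 ≡ 6 (mod 211)
3^252 = 3^128 · 3^64 · 3^32 · 3^16 · 3^8 · 3^4 ≡ 6 · 46 · 62 · 189 · 20 · 81 (mod 211).
Accumulate the product:
6 · 46 = 276 ≡ 65
65 · 62 = 4030 ≡ 21
21 · 189 = 3969 ≡ 171
171 · 20 = 3420 ≡ 44
44 · 81 = 3564 ≡ 188

188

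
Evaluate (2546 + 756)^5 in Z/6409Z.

2546 + 756 = 3302
(3302)^5 ≡ 5733 (mod 6409)

5733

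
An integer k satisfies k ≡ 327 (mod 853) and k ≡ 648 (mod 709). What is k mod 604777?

853⁻¹ mod 709: 853·645 ≡ 1 (mod 709), so 853⁻¹ ≡ 645.
k = 327 + 853·((648 − 327)·645 mod 709) = 327 + 853·17 = 14828.

14828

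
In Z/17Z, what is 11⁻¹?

Apply the Euclidean algorithm and back-substitute:
17 = 1×11 + 6
11 = 1×6 + 5
6 = 1×5 + 1
5 = 5×1 + 0
gcd(11, 17) = 1, so the inverse exists.
Back-substitute for 1:
1 = 1×6 − 1×5
  = −1×11 + 2×6
  = 2×17 − 3×11
So 11⁻¹ ≡ −3 ≡ 14 (mod 17).

14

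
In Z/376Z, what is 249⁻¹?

225

Run the extended Euclidean algorithm:
376 = 1*249 + 127
249 = 1*127 + 122
127 = 1*122 + 5
122 = 24*5 + 2
5 = 2*2 + 1
2 = 2*1 + 0
gcd(249, 376) = 1, so the inverse exists.
Back-substitute for 1:
1 = 1*5 − 2*2
  = −2*122 + 49*5
  = 49*127 − 51*122
  = −51*249 + 100*127
  = 100*376 − 151*249
So 249⁻¹ ≡ −151 ≡ 225 (mod 376).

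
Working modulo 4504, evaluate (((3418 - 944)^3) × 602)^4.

2296

3418 - 944 = 2474
(2474)^3 ≡ 832 (mod 4504)
832 × 602 = 500864 ≡ 920 (mod 4504)
(920)^4 ≡ 2296 (mod 4504)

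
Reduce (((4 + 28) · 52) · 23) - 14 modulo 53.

45

4 + 28 = 32
32 · 52 = 1664 ≡ 21 (mod 53)
21 · 23 = 483 ≡ 6 (mod 53)
6 - 14 = -8 ≡ 45 (mod 53)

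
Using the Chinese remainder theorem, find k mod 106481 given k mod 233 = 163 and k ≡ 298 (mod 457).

7153

233⁻¹ mod 457: 233·51 ≡ 1 (mod 457), so 233⁻¹ ≡ 51.
k = 163 + 233·((298 − 163)·51 mod 457) = 163 + 233·30 = 7153.
Check: 7153 mod 233 = 163, 7153 mod 457 = 298. ✓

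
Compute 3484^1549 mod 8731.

478

Compute successive squares:
1549 in binary is 11000001101, i.e. 1549 = 1024 + 512 + 8 + 4 + 1.
3484^1 ≡ 3484 (mod 8731)
3484^2 ≡ 3484^2 = 12138256 ≡ 2166 (mod 8731)
3484^4 ≡ 2166^2 = 4691556 ≡ 3009 (mod 8731)
3484^8 ≡ 3009^2 = 9054081 ≡ 34 (mod 8731)
3484^16 ≡ 34^2 = 1156 (mod 8731)
3484^32 ≡ 1156^2 = 1336336 ≡ 493 (mod 8731)
3484^64 ≡ 493^2 = 243049 ≡ 7312 (mod 8731)
3484^128 ≡ 7312^2 = 53465344 ≡ 5431 (mod 8731)
3484^256 ≡ 5431^2 = 29495761 ≡ 2443 (mod 8731)
3484^512 ≡ 2443^2 = 5968249 ≡ 4976 (mod 8731)
3484^1024 ≡ 4976^2 = 24760576 ≡ 8191 (mod 8731)
3484^1549 = 3484^1024 × 3484^512 × 3484^8 × 3484^4 × 3484^1 ≡ 8191 × 4976 × 34 × 3009 × 3484 (mod 8731).
Accumulate the product:
8191 × 4976 = 40758416 ≡ 2108
2108 × 34 = 71672 ≡ 1824
1824 × 3009 = 5488416 ≡ 5348
5348 × 3484 = 18632432 ≡ 478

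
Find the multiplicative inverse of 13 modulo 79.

73

Run the extended Euclidean algorithm:
79 = 6*13 + 1
13 = 13*1 + 0
gcd(13, 79) = 1, so the inverse exists.
Back-substitute for 1:
1 = 1*79 − 6*13
So 13⁻¹ ≡ −6 ≡ 73 (mod 79).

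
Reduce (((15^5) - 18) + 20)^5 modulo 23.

(15)^5 ≡ 7 (mod 23)
7 - 18 = -11 ≡ 12 (mod 23)
12 + 20 = 32 ≡ 9 (mod 23)
(9)^5 ≡ 8 (mod 23)

8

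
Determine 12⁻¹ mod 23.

2

By the extended Euclidean algorithm:
23 = 1×12 + 11
12 = 1×11 + 1
11 = 11×1 + 0
gcd(12, 23) = 1, so the inverse exists.
Bézout: 1 = −1×23 + 2×12.
So 12⁻¹ ≡ 2 (mod 23).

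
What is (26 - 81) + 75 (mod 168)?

26 - 81 = -55 ≡ 113 (mod 168)
113 + 75 = 188 ≡ 20 (mod 168)

20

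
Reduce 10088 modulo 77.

10088 = 131×77 + 1, so 10088 ≡ 1 (mod 77).

1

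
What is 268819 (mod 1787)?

268819 = 150·1787 + 769, so 268819 ≡ 769 (mod 1787).

769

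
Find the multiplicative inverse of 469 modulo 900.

Apply the Euclidean algorithm and back-substitute:
900 = 1·469 + 431
469 = 1·431 + 38
431 = 11·38 + 13
38 = 2·13 + 12
13 = 1·12 + 1
12 = 12·1 + 0
gcd(469, 900) = 1, so the inverse exists.
Back-substitute for 1:
1 = 1·13 − 1·12
  = −1·38 + 3·13
  = 3·431 − 34·38
  = −34·469 + 37·431
  = 37·900 − 71·469
So 469⁻¹ ≡ −71 ≡ 829 (mod 900).

829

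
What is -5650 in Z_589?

240

-5650 = -10·589 + 240, so -5650 ≡ 240 (mod 589).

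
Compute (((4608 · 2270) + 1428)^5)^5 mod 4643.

2305

4608 · 2270 = 10460160 ≡ 4124 (mod 4643)
4124 + 1428 = 5552 ≡ 909 (mod 4643)
(909)^5 ≡ 2124 (mod 4643)
(2124)^5 ≡ 2305 (mod 4643)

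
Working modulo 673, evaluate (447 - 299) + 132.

280

447 - 299 = 148
148 + 132 = 280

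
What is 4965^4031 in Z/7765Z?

4031 in binary is 111110111111, i.e. 4031 = 2048 + 1024 + 512 + 256 + 128 + 32 + 16 + 8 + 4 + 2 + 1.
4965^1 ≡ 4965 (mod 7765)
4965^2 ≡ 4965^2 = 24651225 ≡ 5115 (mod 7765)
4965^4 ≡ 5115^2 = 26163225 ≡ 2940 (mod 7765)
4965^8 ≡ 2940^2 = 8643600 ≡ 1155 (mod 7765)
4965^16 ≡ 1155^2 = 1334025 ≡ 6210 (mod 7765)
4965^32 ≡ 6210^2 = 38564100 ≡ 3110 (mod 7765)
4965^64 ≡ 3110^2 = 9672100 ≡ 4675 (mod 7765)
4965^128 ≡ 4675^2 = 21855625 ≡ 4915 (mod 7765)
4965^256 ≡ 4915^2 = 24157225 ≡ 310 (mod 7765)
4965^512 ≡ 310^2 = 96100 ≡ 2920 (mod 7765)
4965^1024 ≡ 2920^2 = 8526400 ≡ 430 (mod 7765)
4965^2048 ≡ 430^2 = 184900 ≡ 6305 (mod 7765)
4965^4031 = 4965^2048 * 4965^1024 * 4965^512 * 4965^256 * 4965^128 * 4965^32 * 4965^16 * 4965^8 * 4965^4 * 4965^2 * 4965^1 ≡ 6305 * 430 * 2920 * 310 * 4915 * 3110 * 6210 * 1155 * 2940 * 5115 * 4965 (mod 7765).
Accumulate the product:
6305 * 430 = 2711150 ≡ 1165
1165 * 2920 = 3401800 ≡ 730
730 * 310 = 226300 ≡ 1115
1115 * 4915 = 5480225 ≡ 5900
5900 * 3110 = 18349000 ≡ 305
305 * 6210 = 1894050 ≡ 7155
7155 * 1155 = 8264025 ≡ 2065
2065 * 2940 = 6071100 ≡ 6635
6635 * 5115 = 33938025 ≡ 4975
4975 * 4965 = 24700875 ≡ 410

410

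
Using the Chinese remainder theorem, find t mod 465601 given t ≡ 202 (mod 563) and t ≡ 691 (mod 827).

563⁻¹ mod 827: 563·260 ≡ 1 (mod 827), so 563⁻¹ ≡ 260.
t = 202 + 563·((691 − 202)·260 mod 827) = 202 + 563·609 = 343069.

343069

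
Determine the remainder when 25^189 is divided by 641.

258

Using repeated squaring:
189 in binary is 10111101, i.e. 189 = 128 + 32 + 16 + 8 + 4 + 1.
25^1 ≡ 25 (mod 641)
25^2 ≡ 25^2 = 625 (mod 641)
25^4 ≡ 625^2 = 390625 ≡ 256 (mod 641)
25^8 ≡ 256^2 = 65536 ≡ 154 (mod 641)
25^16 ≡ 154^2 = 23716 ≡ 640 (mod 641)
25^32 ≡ 640^2 = 409600 ≡ 1 (mod 641)
25^64 ≡ 1^2 = 1 (mod 641)
25^128 ≡ 1^2 = 1 (mod 641)
25^189 = 25^128 * 25^32 * 25^16 * 25^8 * 25^4 * 25^1 ≡ 1 * 1 * 640 * 154 * 256 * 25 (mod 641).
Accumulate the product:
1 * 1 = 1
1 * 640 = 640
640 * 154 = 98560 ≡ 487
487 * 256 = 124672 ≡ 318
318 * 25 = 7950 ≡ 258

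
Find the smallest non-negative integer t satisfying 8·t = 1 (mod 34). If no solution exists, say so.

no solution

gcd(8, 34) = 2, and 2 does not divide 1.
So the congruence has no solution.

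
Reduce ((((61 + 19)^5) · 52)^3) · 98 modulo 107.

61 + 19 = 80
(80)^5 ≡ 7 (mod 107)
7 · 52 = 364 ≡ 43 (mod 107)
(43)^3 ≡ 6 (mod 107)
6 · 98 = 588 ≡ 53 (mod 107)

53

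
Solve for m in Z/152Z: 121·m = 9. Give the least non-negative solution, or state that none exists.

137

gcd(121, 152) = 1, so a unique solution mod 152 exists.
121⁻¹ ≡ 49 (mod 152).
m ≡ 49·9 ≡ 137 (mod 152).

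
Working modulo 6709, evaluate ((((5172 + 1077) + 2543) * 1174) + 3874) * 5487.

5172 + 1077 = 6249
6249 + 2543 = 8792 ≡ 2083 (mod 6709)
2083 * 1174 = 2445442 ≡ 3366 (mod 6709)
3366 + 3874 = 7240 ≡ 531 (mod 6709)
531 * 5487 = 2913597 ≡ 1891 (mod 6709)

1891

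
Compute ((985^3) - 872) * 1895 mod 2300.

(985)^3 ≡ 925 (mod 2300)
925 - 872 = 53
53 * 1895 = 100435 ≡ 1535 (mod 2300)

1535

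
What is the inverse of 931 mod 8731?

2654

By the extended Euclidean algorithm:
8731 = 9*931 + 352
931 = 2*352 + 227
352 = 1*227 + 125
227 = 1*125 + 102
125 = 1*102 + 23
102 = 4*23 + 10
23 = 2*10 + 3
10 = 3*3 + 1
3 = 3*1 + 0
gcd(931, 8731) = 1, so the inverse exists.
Back-substitute for 1:
1 = 1*10 − 3*3
  = −3*23 + 7*10
  = 7*102 − 31*23
  = −31*125 + 38*102
  = 38*227 − 69*125
  = −69*352 + 107*227
  = 107*931 − 283*352
  = −283*8731 + 2654*931
So 931⁻¹ ≡ 2654 (mod 8731).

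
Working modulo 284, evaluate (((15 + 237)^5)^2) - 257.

135

15 + 237 = 252
(252)^5 ≡ 168 (mod 284)
(168)^2 ≡ 108 (mod 284)
108 - 257 = -149 ≡ 135 (mod 284)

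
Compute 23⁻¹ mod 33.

23

Apply the Euclidean algorithm and back-substitute:
33 = 1×23 + 10
23 = 2×10 + 3
10 = 3×3 + 1
3 = 3×1 + 0
gcd(23, 33) = 1, so the inverse exists.
Bézout: 1 = 7×33 − 10×23.
So 23⁻¹ ≡ −10 ≡ 23 (mod 33).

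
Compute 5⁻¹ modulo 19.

Apply the Euclidean algorithm and back-substitute:
19 = 3·5 + 4
5 = 1·4 + 1
4 = 4·1 + 0
gcd(5, 19) = 1, so the inverse exists.
Back-substitute for 1:
1 = 1·5 − 1·4
  = −1·19 + 4·5
So 5⁻¹ ≡ 4 (mod 19).

4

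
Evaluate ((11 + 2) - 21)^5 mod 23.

7

11 + 2 = 13
13 - 21 = -8 ≡ 15 (mod 23)
(15)^5 ≡ 7 (mod 23)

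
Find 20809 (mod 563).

541

20809 = 36·563 + 541, so 20809 ≡ 541 (mod 563).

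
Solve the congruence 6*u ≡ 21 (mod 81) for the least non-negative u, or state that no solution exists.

gcd(6, 81) = 3, and 3 | 21, so solutions exist.
Divide through by 3: 2*u ≡ 7 (mod 27).
2⁻¹ ≡ 14 (mod 27).
u ≡ 14*7 ≡ 17 (mod 27).
The smallest non-negative solution is u = 17.

17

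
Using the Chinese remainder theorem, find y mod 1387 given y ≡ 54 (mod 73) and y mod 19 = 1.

419

73⁻¹ mod 19: 73*6 ≡ 1 (mod 19), so 73⁻¹ ≡ 6.
y = 54 + 73*((1 − 54)*6 mod 19) = 54 + 73*5 = 419.
Check: 419 mod 73 = 54, 419 mod 19 = 1. ✓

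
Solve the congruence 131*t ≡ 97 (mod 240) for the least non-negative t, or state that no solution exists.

gcd(131, 240) = 1, so a unique solution mod 240 exists.
131⁻¹ ≡ 11 (mod 240).
t ≡ 11*97 ≡ 107 (mod 240).

107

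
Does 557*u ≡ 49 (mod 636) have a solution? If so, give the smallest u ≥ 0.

gcd(557, 636) = 1, so a unique solution mod 636 exists.
557⁻¹ ≡ 161 (mod 636).
u ≡ 161*49 ≡ 257 (mod 636).

257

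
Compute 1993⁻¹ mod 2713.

1722

Run the extended Euclidean algorithm:
2713 = 1×1993 + 720
1993 = 2×720 + 553
720 = 1×553 + 167
553 = 3×167 + 52
167 = 3×52 + 11
52 = 4×11 + 8
11 = 1×8 + 3
8 = 2×3 + 2
3 = 1×2 + 1
2 = 2×1 + 0
gcd(1993, 2713) = 1, so the inverse exists.
Back-substitute for 1:
1 = 1×3 − 1×2
  = −1×8 + 3×3
  = 3×11 − 4×8
  = −4×52 + 19×11
  = 19×167 − 61×52
  = −61×553 + 202×167
  = 202×720 − 263×553
  = −263×1993 + 728×720
  = 728×2713 − 991×1993
So 1993⁻¹ ≡ −991 ≡ 1722 (mod 2713).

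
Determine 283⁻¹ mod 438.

373

Apply the Euclidean algorithm and back-substitute:
438 = 1*283 + 155
283 = 1*155 + 128
155 = 1*128 + 27
128 = 4*27 + 20
27 = 1*20 + 7
20 = 2*7 + 6
7 = 1*6 + 1
6 = 6*1 + 0
gcd(283, 438) = 1, so the inverse exists.
Back-substitute for 1:
1 = 1*7 − 1*6
  = −1*20 + 3*7
  = 3*27 − 4*20
  = −4*128 + 19*27
  = 19*155 − 23*128
  = −23*283 + 42*155
  = 42*438 − 65*283
So 283⁻¹ ≡ −65 ≡ 373 (mod 438).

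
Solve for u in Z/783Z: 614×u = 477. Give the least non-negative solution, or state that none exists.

gcd(614, 783) = 1, so a unique solution mod 783 exists.
614⁻¹ ≡ 644 (mod 783).
u ≡ 644×477 ≡ 252 (mod 783).

252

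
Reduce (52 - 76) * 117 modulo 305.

52 - 76 = -24 ≡ 281 (mod 305)
281 * 117 = 32877 ≡ 242 (mod 305)

242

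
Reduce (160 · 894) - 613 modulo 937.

160 · 894 = 143040 ≡ 616 (mod 937)
616 - 613 = 3

3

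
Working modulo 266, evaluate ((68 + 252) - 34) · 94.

68 + 252 = 320 ≡ 54 (mod 266)
54 - 34 = 20
20 · 94 = 1880 ≡ 18 (mod 266)

18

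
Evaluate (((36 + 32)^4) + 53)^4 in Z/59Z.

36 + 32 = 68 ≡ 9 (mod 59)
(9)^4 ≡ 12 (mod 59)
12 + 53 = 65 ≡ 6 (mod 59)
(6)^4 ≡ 57 (mod 59)

57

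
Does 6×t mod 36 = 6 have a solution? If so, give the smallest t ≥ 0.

1

gcd(6, 36) = 6, and 6 | 6, so solutions exist.
Divide through by 6: 1×t = 1 (mod 6).
1⁻¹ ≡ 1 (mod 6).
t ≡ 1×1 ≡ 1 (mod 6).
The smallest non-negative solution is t = 1.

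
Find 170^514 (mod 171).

1

By square-and-multiply:
514 in binary is 1000000010, i.e. 514 = 512 + 2.
170^1 ≡ 170 (mod 171)
170^2 ≡ 170^2 = 28900 ≡ 1 (mod 171)
170^4 ≡ 1^2 = 1 (mod 171)
170^8 ≡ 1^2 = 1 (mod 171)
170^16 ≡ 1^2 = 1 (mod 171)
170^32 ≡ 1^2 = 1 (mod 171)
170^64 ≡ 1^2 = 1 (mod 171)
170^128 ≡ 1^2 = 1 (mod 171)
170^256 ≡ 1^2 = 1 (mod 171)
170^512 ≡ 1^2 = 1 (mod 171)
170^514 = 170^512 × 170^2 ≡ 1 × 1 (mod 171).
1 × 1 = 1 ≡ 1 (mod 171).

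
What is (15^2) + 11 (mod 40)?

36

(15)^2 ≡ 25 (mod 40)
25 + 11 = 36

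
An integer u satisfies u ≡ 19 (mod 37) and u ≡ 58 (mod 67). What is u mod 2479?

37⁻¹ mod 67: 37·29 ≡ 1 (mod 67), so 37⁻¹ ≡ 29.
u = 19 + 37·((58 − 19)·29 mod 67) = 19 + 37·59 = 2202.

2202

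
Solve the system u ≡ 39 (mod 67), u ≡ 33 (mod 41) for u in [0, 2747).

1714

67⁻¹ mod 41: 67*30 ≡ 1 (mod 41), so 67⁻¹ ≡ 30.
u = 39 + 67*((33 − 39)*30 mod 41) = 39 + 67*25 = 1714.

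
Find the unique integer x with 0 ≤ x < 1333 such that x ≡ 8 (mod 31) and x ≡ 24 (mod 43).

31⁻¹ mod 43: 31*25 ≡ 1 (mod 43), so 31⁻¹ ≡ 25.
x = 8 + 31*((24 − 8)*25 mod 43) = 8 + 31*13 = 411.

411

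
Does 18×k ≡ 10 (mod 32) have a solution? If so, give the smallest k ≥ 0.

13

gcd(18, 32) = 2, and 2 | 10, so solutions exist.
Divide through by 2: 9×k = 5 (mod 16).
9⁻¹ ≡ 9 (mod 16).
k ≡ 9×5 ≡ 13 (mod 16).
The smallest non-negative solution is k = 13.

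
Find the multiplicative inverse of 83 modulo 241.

241 = 2·83 + 75
83 = 1·75 + 8
75 = 9·8 + 3
8 = 2·3 + 2
3 = 1·2 + 1
2 = 2·1 + 0
gcd(83, 241) = 1, so the inverse exists.
Bézout: 1 = 31·241 − 90·83.
So 83⁻¹ ≡ −90 ≡ 151 (mod 241).

151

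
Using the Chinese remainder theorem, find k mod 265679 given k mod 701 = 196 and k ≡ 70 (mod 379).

701⁻¹ mod 379: 701*246 ≡ 1 (mod 379), so 701⁻¹ ≡ 246.
k = 196 + 701*((70 − 196)*246 mod 379) = 196 + 701*82 = 57678.

57678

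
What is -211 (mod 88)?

-211 = -3·88 + 53, so -211 ≡ 53 (mod 88).

53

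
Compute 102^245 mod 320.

245 in binary is 11110101, i.e. 245 = 128 + 64 + 32 + 16 + 4 + 1.
102^1 ≡ 102 (mod 320)
102^2 ≡ 102^2 = 10404 ≡ 164 (mod 320)
102^4 ≡ 164^2 = 26896 ≡ 16 (mod 320)
102^8 ≡ 16^2 = 256 (mod 320)
102^16 ≡ 256^2 = 65536 ≡ 256 (mod 320)
102^32 ≡ 256^2 = 65536 ≡ 256 (mod 320)
102^64 ≡ 256^2 = 65536 ≡ 256 (mod 320)
102^128 ≡ 256^2 = 65536 ≡ 256 (mod 320)
102^245 = 102^128 * 102^64 * 102^32 * 102^16 * 102^4 * 102^1 ≡ 256 * 256 * 256 * 256 * 16 * 102 (mod 320).
Accumulate the product:
256 * 256 = 65536 ≡ 256
256 * 256 = 65536 ≡ 256
256 * 256 = 65536 ≡ 256
256 * 16 = 4096 ≡ 256
256 * 102 = 26112 ≡ 192

192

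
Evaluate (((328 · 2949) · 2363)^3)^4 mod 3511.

328 · 2949 = 967272 ≡ 1747 (mod 3511)
1747 · 2363 = 4128161 ≡ 2736 (mod 3511)
(2736)^3 ≡ 494 (mod 3511)
(494)^4 ≡ 1340 (mod 3511)

1340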